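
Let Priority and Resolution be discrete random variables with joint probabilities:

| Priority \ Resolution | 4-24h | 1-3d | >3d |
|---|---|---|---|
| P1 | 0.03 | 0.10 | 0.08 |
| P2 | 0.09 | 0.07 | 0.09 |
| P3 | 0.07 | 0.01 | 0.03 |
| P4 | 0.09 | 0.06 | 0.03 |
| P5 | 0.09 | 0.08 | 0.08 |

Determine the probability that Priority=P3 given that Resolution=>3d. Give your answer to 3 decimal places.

P(Resolution=>3d) = 0.08 + 0.09 + 0.03 + 0.03 + 0.08 = 0.31.
P(Priority=P3 | Resolution=>3d) = 0.03/0.31 = 0.097.

0.097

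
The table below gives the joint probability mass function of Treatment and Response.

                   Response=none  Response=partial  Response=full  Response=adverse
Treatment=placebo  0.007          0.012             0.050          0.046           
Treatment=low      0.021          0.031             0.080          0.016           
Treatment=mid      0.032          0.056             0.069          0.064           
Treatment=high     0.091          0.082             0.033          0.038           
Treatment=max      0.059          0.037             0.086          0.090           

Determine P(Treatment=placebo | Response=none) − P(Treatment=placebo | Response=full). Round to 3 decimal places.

P(Response=none) = 0.007 + 0.021 + 0.032 + 0.091 + 0.059 = 0.210; P(Treatment=placebo | Response=none) = 0.007/0.210 = 0.0333.
P(Response=full) = 0.050 + 0.080 + 0.069 + 0.033 + 0.086 = 0.318; P(Treatment=placebo | Response=full) = 0.050/0.318 = 0.1572.
Difference = -0.124.

-0.124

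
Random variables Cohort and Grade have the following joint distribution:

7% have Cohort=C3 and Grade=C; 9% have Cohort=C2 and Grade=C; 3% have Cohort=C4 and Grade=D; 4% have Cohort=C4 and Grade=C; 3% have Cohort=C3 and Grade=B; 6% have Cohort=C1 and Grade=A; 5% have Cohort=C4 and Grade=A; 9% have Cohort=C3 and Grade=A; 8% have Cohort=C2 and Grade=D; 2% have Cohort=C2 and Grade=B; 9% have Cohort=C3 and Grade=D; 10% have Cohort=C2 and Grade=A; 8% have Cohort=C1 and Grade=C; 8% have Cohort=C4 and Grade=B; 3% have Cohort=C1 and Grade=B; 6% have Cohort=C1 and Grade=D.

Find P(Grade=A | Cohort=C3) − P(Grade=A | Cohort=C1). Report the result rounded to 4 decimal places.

P(Cohort=C3) = 0.09 + 0.03 + 0.07 + 0.09 = 0.28; P(Grade=A | Cohort=C3) = 0.09/0.28 = 0.32143.
P(Cohort=C1) = 0.06 + 0.03 + 0.08 + 0.06 = 0.23; P(Grade=A | Cohort=C1) = 0.06/0.23 = 0.26087.
Difference = 0.0606.

0.0606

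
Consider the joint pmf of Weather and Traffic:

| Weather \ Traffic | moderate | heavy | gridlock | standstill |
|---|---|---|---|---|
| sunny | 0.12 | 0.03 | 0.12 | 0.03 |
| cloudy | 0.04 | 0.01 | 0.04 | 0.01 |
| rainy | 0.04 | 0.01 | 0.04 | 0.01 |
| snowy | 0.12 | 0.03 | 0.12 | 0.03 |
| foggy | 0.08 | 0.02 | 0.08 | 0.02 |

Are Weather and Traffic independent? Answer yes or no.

yes

Every cell satisfies P(Weather,Traffic) = P(Weather)·P(Traffic). For instance P(Weather=rainy) = 0.10, P(Traffic=standstill) = 0.10, and 0.10×0.10 = 0.01 matches the joint entry. So Weather and Traffic are independent.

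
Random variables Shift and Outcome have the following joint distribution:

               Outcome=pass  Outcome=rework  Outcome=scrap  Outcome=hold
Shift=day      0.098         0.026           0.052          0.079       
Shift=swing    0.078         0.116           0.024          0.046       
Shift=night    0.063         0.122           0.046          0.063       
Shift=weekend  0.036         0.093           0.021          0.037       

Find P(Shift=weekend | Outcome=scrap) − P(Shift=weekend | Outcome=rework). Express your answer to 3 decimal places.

P(Outcome=scrap) = 0.052 + 0.024 + 0.046 + 0.021 = 0.143; P(Shift=weekend | Outcome=scrap) = 0.021/0.143 = 0.1469.
P(Outcome=rework) = 0.026 + 0.116 + 0.122 + 0.093 = 0.357; P(Shift=weekend | Outcome=rework) = 0.093/0.357 = 0.2605.
Difference = -0.114.

-0.114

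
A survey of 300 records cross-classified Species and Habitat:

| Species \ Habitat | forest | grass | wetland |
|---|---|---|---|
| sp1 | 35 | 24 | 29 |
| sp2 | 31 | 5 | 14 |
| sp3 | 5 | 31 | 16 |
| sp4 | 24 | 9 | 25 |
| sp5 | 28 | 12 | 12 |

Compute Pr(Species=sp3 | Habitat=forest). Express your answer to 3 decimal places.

0.041

Total with Habitat=forest: 35 + 31 + 5 + 24 + 28 = 123.
P(Species=sp3 | Habitat=forest) = 5/123 = 0.041.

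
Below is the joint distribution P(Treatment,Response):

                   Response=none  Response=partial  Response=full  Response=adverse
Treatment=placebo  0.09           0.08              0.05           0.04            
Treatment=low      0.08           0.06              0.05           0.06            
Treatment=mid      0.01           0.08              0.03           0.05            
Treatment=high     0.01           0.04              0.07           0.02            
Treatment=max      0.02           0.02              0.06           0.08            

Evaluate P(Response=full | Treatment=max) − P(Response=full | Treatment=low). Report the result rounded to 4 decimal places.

0.1333

P(Treatment=max) = 0.02 + 0.02 + 0.06 + 0.08 = 0.18; P(Response=full | Treatment=max) = 0.06/0.18 = 0.33333.
P(Treatment=low) = 0.08 + 0.06 + 0.05 + 0.06 = 0.25; P(Response=full | Treatment=low) = 0.05/0.25 = 0.20000.
Difference = 0.1333.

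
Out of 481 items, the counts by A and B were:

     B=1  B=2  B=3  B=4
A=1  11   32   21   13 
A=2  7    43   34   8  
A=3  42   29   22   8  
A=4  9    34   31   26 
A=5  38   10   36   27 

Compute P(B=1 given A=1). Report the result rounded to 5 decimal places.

Total with A=1: 11 + 32 + 21 + 13 = 77.
P(B=1 | A=1) = 11/77 = 0.14286.

0.14286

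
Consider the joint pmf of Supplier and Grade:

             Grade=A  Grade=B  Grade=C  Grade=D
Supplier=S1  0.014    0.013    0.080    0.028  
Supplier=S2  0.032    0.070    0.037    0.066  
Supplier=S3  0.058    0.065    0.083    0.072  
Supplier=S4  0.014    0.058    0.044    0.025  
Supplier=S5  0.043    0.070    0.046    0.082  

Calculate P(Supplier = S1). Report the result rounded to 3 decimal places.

0.135

P(Supplier=S1) = 0.014 + 0.013 + 0.080 + 0.028 = 0.135.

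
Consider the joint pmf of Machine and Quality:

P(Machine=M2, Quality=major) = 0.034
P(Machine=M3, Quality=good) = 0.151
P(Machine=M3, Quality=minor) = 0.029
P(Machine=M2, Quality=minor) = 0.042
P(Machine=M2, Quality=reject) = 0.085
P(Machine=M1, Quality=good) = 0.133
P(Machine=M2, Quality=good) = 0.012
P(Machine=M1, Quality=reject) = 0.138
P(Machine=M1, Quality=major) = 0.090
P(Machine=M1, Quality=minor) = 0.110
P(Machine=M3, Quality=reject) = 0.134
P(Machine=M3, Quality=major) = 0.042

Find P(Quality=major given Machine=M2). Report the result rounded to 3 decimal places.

P(Machine=M2) = 0.012 + 0.042 + 0.034 + 0.085 = 0.173.
P(Quality=major | Machine=M2) = 0.034/0.173 = 0.197.

0.197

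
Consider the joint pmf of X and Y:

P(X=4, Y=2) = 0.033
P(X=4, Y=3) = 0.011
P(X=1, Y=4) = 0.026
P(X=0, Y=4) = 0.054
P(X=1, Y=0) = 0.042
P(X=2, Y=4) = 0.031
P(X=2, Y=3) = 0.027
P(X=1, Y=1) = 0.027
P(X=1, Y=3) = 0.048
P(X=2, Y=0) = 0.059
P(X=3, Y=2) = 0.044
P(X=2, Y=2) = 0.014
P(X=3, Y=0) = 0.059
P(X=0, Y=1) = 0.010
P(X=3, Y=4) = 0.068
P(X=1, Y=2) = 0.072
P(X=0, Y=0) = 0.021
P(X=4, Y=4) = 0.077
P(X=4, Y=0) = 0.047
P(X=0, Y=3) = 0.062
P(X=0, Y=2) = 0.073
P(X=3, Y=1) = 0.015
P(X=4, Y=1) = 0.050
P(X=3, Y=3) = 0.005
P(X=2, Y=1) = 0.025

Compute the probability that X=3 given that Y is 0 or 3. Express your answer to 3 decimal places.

P(Y=0) = 0.021 + 0.042 + 0.059 + 0.059 + 0.047 = 0.228.
P(Y=3) = 0.062 + 0.048 + 0.027 + 0.005 + 0.011 = 0.153.
P(Y ∈ {0, 3}) = 0.228 + 0.153 = 0.381; P(X=3, Y ∈ {0, 3}) = 0.059 + 0.005 = 0.064.
P(X=3 | Y ∈ {0, 3}) = 0.064/0.381 = 0.168.

0.168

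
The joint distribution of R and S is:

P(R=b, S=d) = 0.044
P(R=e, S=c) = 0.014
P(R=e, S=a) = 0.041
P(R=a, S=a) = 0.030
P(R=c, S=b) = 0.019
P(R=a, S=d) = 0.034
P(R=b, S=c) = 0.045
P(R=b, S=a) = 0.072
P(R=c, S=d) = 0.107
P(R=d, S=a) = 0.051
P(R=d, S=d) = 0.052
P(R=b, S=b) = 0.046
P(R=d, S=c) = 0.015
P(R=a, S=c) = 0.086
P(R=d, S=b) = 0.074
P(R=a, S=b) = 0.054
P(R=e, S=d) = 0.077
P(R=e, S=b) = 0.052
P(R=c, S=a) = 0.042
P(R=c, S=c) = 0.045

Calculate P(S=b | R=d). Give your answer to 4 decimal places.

0.3854

P(R=d) = 0.051 + 0.074 + 0.015 + 0.052 = 0.192.
P(S=b | R=d) = 0.074/0.192 = 0.3854.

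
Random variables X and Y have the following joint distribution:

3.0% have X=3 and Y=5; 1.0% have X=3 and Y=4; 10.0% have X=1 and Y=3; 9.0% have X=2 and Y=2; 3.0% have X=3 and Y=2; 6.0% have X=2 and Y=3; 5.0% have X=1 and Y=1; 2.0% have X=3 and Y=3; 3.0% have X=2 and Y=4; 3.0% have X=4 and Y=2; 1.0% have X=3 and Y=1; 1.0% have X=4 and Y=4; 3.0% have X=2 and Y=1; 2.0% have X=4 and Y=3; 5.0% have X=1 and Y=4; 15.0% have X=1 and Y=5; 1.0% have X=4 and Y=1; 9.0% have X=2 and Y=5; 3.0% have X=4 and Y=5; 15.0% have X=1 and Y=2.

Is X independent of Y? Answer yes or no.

Every cell satisfies P(X,Y) = P(X)·P(Y). For instance P(X=3) = 0.100, P(Y=2) = 0.300, and 0.100×0.300 = 0.030 matches the joint entry. So X and Y are independent.

yes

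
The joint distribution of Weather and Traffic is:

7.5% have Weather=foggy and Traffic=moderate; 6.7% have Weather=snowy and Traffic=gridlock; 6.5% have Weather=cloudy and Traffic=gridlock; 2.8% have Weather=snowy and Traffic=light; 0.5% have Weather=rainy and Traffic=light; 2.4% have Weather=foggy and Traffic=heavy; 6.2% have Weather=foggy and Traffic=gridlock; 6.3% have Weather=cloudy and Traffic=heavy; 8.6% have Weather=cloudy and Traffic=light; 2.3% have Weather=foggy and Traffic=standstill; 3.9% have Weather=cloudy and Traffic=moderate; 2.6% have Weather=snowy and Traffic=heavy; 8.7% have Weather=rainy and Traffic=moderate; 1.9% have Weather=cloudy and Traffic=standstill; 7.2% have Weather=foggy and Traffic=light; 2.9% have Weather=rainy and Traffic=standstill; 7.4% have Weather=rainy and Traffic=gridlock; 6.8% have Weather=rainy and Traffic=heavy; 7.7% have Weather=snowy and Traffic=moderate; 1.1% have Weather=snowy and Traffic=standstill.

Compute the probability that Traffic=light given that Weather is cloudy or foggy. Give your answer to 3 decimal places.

P(Weather=cloudy) = 0.086 + 0.039 + 0.063 + 0.065 + 0.019 = 0.272.
P(Weather=foggy) = 0.072 + 0.075 + 0.024 + 0.062 + 0.023 = 0.256.
P(Weather ∈ {cloudy, foggy}) = 0.272 + 0.256 = 0.528; P(Traffic=light, Weather ∈ {cloudy, foggy}) = 0.086 + 0.072 = 0.158.
P(Traffic=light | Weather ∈ {cloudy, foggy}) = 0.158/0.528 = 0.299.

0.299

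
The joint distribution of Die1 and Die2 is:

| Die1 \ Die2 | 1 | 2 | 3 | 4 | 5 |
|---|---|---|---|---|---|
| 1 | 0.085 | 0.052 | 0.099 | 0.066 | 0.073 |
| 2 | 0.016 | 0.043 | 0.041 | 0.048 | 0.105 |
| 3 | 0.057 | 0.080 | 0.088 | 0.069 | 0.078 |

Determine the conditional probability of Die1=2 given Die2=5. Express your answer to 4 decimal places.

P(Die2=5) = 0.073 + 0.105 + 0.078 = 0.256.
P(Die1=2 | Die2=5) = 0.105/0.256 = 0.4102.

0.4102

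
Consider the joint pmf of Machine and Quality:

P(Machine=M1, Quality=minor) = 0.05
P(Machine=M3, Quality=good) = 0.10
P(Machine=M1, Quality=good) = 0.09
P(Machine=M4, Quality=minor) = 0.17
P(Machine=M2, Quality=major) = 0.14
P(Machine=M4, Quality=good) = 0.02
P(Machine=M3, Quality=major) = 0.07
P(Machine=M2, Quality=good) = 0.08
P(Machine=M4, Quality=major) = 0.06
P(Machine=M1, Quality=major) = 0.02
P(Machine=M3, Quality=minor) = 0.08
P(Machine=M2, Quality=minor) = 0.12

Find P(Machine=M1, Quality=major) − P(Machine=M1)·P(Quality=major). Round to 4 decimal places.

-0.0264

P(Machine=M1) = 0.09 + 0.05 + 0.02 = 0.16.
P(Quality=major) = 0.02 + 0.14 + 0.07 + 0.06 = 0.29.
P(Machine=M1, Quality=major) − P(Machine=M1)P(Quality=major) = 0.02 − 0.16×0.29 = -0.0264.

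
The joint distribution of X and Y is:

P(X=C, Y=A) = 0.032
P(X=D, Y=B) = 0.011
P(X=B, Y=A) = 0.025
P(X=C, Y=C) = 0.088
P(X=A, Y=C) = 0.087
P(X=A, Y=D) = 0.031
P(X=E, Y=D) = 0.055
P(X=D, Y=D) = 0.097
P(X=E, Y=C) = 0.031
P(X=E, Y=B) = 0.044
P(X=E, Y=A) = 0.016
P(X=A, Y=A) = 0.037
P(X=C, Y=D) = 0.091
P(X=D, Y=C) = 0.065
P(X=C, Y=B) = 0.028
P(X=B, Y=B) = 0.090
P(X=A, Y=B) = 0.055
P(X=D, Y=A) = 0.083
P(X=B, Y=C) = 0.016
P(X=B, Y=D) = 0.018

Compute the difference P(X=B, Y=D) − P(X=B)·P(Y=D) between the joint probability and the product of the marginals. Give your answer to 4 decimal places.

P(X=B) = 0.025 + 0.090 + 0.016 + 0.018 = 0.149.
P(Y=D) = 0.031 + 0.018 + 0.091 + 0.097 + 0.055 = 0.292.
P(X=B, Y=D) − P(X=B)P(Y=D) = 0.018 − 0.149×0.292 = -0.0255.

-0.0255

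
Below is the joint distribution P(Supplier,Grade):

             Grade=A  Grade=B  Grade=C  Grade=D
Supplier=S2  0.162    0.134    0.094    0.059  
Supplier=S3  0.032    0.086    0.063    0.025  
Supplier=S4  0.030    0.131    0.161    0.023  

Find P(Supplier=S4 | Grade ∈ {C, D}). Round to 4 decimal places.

P(Grade=C) = 0.094 + 0.063 + 0.161 = 0.318.
P(Grade=D) = 0.059 + 0.025 + 0.023 = 0.107.
P(Grade ∈ {C, D}) = 0.318 + 0.107 = 0.425; P(Supplier=S4, Grade ∈ {C, D}) = 0.161 + 0.023 = 0.184.
P(Supplier=S4 | Grade ∈ {C, D}) = 0.184/0.425 = 0.4329.

0.4329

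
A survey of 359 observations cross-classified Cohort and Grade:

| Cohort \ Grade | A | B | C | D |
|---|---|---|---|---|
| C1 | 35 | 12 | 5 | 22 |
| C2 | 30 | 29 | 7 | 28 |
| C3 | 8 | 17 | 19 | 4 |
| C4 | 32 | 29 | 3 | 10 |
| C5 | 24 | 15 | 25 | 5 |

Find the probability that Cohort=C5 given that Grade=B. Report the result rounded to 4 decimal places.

0.1471

Total with Grade=B: 12 + 29 + 17 + 29 + 15 = 102.
P(Cohort=C5 | Grade=B) = 15/102 = 0.1471.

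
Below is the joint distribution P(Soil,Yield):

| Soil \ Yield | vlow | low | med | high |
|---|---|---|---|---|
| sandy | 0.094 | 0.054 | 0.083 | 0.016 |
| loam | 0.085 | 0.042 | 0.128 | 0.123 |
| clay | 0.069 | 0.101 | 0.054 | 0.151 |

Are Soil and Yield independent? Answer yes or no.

no

P(Soil=sandy) = 0.247 and P(Yield=high) = 0.290, so their product is 0.07163, but P(Soil=sandy, Yield=high) = 0.016. Since these differ, Soil and Yield are not independent.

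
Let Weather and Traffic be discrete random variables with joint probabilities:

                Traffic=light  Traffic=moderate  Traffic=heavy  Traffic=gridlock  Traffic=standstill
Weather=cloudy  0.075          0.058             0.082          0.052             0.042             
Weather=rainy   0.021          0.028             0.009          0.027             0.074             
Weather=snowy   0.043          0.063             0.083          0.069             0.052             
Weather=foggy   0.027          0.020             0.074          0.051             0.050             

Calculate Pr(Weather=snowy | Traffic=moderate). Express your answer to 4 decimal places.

0.3728

P(Traffic=moderate) = 0.058 + 0.028 + 0.063 + 0.020 = 0.169.
P(Weather=snowy | Traffic=moderate) = 0.063/0.169 = 0.3728.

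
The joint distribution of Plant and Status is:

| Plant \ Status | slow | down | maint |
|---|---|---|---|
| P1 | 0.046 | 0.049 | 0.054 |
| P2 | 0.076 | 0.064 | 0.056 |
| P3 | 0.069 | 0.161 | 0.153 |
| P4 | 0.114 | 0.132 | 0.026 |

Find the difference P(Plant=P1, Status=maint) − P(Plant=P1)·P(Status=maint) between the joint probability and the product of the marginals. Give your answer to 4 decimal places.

P(Plant=P1) = 0.046 + 0.049 + 0.054 = 0.149.
P(Status=maint) = 0.054 + 0.056 + 0.153 + 0.026 = 0.289.
P(Plant=P1, Status=maint) − P(Plant=P1)P(Status=maint) = 0.054 − 0.149×0.289 = 0.0109.

0.0109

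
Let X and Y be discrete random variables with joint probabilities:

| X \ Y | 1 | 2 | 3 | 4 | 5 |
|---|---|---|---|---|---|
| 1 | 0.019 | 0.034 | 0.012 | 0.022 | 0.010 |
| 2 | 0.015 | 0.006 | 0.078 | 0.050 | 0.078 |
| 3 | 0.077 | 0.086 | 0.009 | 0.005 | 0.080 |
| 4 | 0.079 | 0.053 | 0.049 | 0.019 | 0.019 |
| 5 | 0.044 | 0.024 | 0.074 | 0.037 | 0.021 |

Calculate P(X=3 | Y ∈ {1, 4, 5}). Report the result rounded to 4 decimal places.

P(Y=1) = 0.019 + 0.015 + 0.077 + 0.079 + 0.044 = 0.234.
P(Y=4) = 0.022 + 0.050 + 0.005 + 0.019 + 0.037 = 0.133.
P(Y=5) = 0.010 + 0.078 + 0.080 + 0.019 + 0.021 = 0.208.
P(Y ∈ {1, 4, 5}) = 0.234 + 0.133 + 0.208 = 0.575; P(X=3, Y ∈ {1, 4, 5}) = 0.077 + 0.005 + 0.080 = 0.162.
P(X=3 | Y ∈ {1, 4, 5}) = 0.162/0.575 = 0.2817.

0.2817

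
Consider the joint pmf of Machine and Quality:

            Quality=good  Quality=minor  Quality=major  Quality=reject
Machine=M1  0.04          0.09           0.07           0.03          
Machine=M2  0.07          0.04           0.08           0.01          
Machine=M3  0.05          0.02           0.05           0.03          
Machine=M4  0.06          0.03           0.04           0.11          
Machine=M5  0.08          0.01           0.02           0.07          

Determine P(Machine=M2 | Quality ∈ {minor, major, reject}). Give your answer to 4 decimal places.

0.1857

P(Quality=minor) = 0.09 + 0.04 + 0.02 + 0.03 + 0.01 = 0.19.
P(Quality=major) = 0.07 + 0.08 + 0.05 + 0.04 + 0.02 = 0.26.
P(Quality=reject) = 0.03 + 0.01 + 0.03 + 0.11 + 0.07 = 0.25.
P(Quality ∈ {minor, major, reject}) = 0.19 + 0.26 + 0.25 = 0.70; P(Machine=M2, Quality ∈ {minor, major, reject}) = 0.04 + 0.08 + 0.01 = 0.13.
P(Machine=M2 | Quality ∈ {minor, major, reject}) = 0.13/0.70 = 0.1857.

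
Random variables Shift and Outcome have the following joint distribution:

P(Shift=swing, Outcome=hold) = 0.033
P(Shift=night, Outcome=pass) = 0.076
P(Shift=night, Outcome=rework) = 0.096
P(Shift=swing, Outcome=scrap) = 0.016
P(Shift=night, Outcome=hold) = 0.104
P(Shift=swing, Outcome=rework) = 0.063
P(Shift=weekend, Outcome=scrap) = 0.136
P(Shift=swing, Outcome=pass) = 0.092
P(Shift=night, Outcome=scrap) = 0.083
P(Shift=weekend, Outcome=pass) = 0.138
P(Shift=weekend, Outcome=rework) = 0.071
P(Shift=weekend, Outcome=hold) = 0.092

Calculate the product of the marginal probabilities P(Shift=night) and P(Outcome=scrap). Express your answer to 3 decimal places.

P(Shift=night) = 0.076 + 0.096 + 0.083 + 0.104 = 0.359.
P(Outcome=scrap) = 0.016 + 0.083 + 0.136 = 0.235.
Product: 0.359 × 0.235 = 0.084.

0.084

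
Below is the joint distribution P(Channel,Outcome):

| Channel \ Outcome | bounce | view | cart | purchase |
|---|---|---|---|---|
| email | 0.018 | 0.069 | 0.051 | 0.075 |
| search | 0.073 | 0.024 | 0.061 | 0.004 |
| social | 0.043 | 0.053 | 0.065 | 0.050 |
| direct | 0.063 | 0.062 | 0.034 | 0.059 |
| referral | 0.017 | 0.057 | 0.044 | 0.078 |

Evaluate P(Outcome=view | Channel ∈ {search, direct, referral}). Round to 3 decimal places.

0.248

P(Channel=search) = 0.073 + 0.024 + 0.061 + 0.004 = 0.162.
P(Channel=direct) = 0.063 + 0.062 + 0.034 + 0.059 = 0.218.
P(Channel=referral) = 0.017 + 0.057 + 0.044 + 0.078 = 0.196.
P(Channel ∈ {search, direct, referral}) = 0.162 + 0.218 + 0.196 = 0.576; P(Outcome=view, Channel ∈ {search, direct, referral}) = 0.024 + 0.062 + 0.057 = 0.143.
P(Outcome=view | Channel ∈ {search, direct, referral}) = 0.143/0.576 = 0.248.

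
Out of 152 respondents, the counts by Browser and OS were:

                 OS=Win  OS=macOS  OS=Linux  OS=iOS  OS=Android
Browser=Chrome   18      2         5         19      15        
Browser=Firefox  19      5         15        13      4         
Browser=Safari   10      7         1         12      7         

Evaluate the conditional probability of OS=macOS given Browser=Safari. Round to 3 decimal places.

Total with Browser=Safari: 10 + 7 + 1 + 12 + 7 = 37.
P(OS=macOS | Browser=Safari) = 7/37 = 0.189.

0.189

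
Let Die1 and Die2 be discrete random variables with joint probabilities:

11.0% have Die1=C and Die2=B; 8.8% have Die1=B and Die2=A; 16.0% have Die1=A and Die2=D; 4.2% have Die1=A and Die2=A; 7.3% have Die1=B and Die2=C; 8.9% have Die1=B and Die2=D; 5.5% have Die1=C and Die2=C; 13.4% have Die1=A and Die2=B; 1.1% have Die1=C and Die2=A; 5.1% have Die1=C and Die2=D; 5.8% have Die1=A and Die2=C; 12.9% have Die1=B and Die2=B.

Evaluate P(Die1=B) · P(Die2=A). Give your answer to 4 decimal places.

0.0534

P(Die1=B) = 0.088 + 0.129 + 0.073 + 0.089 = 0.379.
P(Die2=A) = 0.042 + 0.088 + 0.011 = 0.141.
Product: 0.379 × 0.141 = 0.0534.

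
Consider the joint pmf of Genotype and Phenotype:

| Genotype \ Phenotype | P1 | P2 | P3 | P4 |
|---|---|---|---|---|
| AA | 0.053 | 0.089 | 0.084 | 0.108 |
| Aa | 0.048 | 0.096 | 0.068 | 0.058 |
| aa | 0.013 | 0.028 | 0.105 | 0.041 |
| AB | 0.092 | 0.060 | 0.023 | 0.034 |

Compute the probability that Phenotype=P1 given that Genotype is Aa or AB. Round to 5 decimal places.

P(Genotype=Aa) = 0.048 + 0.096 + 0.068 + 0.058 = 0.270.
P(Genotype=AB) = 0.092 + 0.060 + 0.023 + 0.034 = 0.209.
P(Genotype ∈ {Aa, AB}) = 0.270 + 0.209 = 0.479; P(Phenotype=P1, Genotype ∈ {Aa, AB}) = 0.048 + 0.092 = 0.140.
P(Phenotype=P1 | Genotype ∈ {Aa, AB}) = 0.140/0.479 = 0.29228.

0.29228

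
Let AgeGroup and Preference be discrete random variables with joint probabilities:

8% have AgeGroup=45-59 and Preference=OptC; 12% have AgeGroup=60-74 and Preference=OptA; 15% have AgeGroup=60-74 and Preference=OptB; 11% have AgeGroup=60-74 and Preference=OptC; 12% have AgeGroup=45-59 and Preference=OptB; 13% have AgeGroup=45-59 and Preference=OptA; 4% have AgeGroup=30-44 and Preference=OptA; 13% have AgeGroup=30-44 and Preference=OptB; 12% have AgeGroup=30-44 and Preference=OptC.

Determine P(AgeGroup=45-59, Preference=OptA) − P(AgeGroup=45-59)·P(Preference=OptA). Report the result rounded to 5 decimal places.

0.03430

P(AgeGroup=45-59) = 0.13 + 0.12 + 0.08 = 0.33.
P(Preference=OptA) = 0.04 + 0.13 + 0.12 = 0.29.
P(AgeGroup=45-59, Preference=OptA) − P(AgeGroup=45-59)P(Preference=OptA) = 0.13 − 0.33×0.29 = 0.03430.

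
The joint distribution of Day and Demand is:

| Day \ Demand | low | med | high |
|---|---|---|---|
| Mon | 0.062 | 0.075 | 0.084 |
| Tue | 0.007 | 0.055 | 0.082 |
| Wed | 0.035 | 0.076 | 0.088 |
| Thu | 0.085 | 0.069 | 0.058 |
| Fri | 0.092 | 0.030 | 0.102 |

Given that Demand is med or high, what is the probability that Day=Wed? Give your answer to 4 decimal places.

P(Demand=med) = 0.075 + 0.055 + 0.076 + 0.069 + 0.030 = 0.305.
P(Demand=high) = 0.084 + 0.082 + 0.088 + 0.058 + 0.102 = 0.414.
P(Demand ∈ {med, high}) = 0.305 + 0.414 = 0.719; P(Day=Wed, Demand ∈ {med, high}) = 0.076 + 0.088 = 0.164.
P(Day=Wed | Demand ∈ {med, high}) = 0.164/0.719 = 0.2281.

0.2281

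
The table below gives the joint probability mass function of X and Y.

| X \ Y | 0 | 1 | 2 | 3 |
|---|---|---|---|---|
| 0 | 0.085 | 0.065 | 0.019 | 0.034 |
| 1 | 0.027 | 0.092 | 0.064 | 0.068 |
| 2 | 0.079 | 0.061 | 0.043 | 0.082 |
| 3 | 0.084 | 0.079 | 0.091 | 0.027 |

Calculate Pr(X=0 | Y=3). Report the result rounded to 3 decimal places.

P(Y=3) = 0.034 + 0.068 + 0.082 + 0.027 = 0.211.
P(X=0 | Y=3) = 0.034/0.211 = 0.161.

0.161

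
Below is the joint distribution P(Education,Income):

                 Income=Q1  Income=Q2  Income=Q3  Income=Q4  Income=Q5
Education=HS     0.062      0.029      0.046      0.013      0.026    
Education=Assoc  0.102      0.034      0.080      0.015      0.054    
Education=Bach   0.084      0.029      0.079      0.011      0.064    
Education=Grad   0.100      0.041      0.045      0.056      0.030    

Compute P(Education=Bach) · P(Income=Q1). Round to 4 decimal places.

0.0929

P(Education=Bach) = 0.084 + 0.029 + 0.079 + 0.011 + 0.064 = 0.267.
P(Income=Q1) = 0.062 + 0.102 + 0.084 + 0.100 = 0.348.
Product: 0.267 × 0.348 = 0.0929.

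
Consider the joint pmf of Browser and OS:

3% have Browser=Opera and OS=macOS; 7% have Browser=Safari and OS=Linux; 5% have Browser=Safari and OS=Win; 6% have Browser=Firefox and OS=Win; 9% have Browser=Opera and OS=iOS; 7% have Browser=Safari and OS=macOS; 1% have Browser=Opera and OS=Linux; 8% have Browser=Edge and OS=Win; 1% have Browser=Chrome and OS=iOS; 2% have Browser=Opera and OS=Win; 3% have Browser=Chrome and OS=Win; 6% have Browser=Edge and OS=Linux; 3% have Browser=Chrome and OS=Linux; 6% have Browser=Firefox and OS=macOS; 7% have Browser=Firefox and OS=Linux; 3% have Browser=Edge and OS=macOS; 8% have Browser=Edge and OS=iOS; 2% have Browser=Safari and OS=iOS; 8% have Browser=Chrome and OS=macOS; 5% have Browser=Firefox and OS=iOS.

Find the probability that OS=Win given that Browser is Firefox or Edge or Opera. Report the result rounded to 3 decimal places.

0.250

P(Browser=Firefox) = 0.06 + 0.06 + 0.07 + 0.05 = 0.24.
P(Browser=Edge) = 0.08 + 0.03 + 0.06 + 0.08 = 0.25.
P(Browser=Opera) = 0.02 + 0.03 + 0.01 + 0.09 = 0.15.
P(Browser ∈ {Firefox, Edge, Opera}) = 0.24 + 0.25 + 0.15 = 0.64; P(OS=Win, Browser ∈ {Firefox, Edge, Opera}) = 0.06 + 0.08 + 0.02 = 0.16.
P(OS=Win | Browser ∈ {Firefox, Edge, Opera}) = 0.16/0.64 = 0.250.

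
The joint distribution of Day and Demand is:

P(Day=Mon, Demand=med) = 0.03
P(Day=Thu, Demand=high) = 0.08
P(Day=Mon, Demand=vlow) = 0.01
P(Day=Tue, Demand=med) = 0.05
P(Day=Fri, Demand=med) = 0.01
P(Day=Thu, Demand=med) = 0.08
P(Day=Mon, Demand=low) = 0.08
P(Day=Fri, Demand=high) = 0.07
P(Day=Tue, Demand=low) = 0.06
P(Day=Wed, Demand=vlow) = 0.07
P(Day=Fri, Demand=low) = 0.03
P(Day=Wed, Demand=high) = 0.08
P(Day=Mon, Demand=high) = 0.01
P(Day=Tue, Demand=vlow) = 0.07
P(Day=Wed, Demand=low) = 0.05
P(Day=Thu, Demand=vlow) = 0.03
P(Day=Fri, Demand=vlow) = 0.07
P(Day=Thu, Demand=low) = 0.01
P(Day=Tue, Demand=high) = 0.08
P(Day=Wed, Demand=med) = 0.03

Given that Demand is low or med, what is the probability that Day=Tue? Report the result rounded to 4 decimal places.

0.2558

P(Demand=low) = 0.08 + 0.06 + 0.05 + 0.01 + 0.03 = 0.23.
P(Demand=med) = 0.03 + 0.05 + 0.03 + 0.08 + 0.01 = 0.20.
P(Demand ∈ {low, med}) = 0.23 + 0.20 = 0.43; P(Day=Tue, Demand ∈ {low, med}) = 0.06 + 0.05 = 0.11.
P(Day=Tue | Demand ∈ {low, med}) = 0.11/0.43 = 0.2558.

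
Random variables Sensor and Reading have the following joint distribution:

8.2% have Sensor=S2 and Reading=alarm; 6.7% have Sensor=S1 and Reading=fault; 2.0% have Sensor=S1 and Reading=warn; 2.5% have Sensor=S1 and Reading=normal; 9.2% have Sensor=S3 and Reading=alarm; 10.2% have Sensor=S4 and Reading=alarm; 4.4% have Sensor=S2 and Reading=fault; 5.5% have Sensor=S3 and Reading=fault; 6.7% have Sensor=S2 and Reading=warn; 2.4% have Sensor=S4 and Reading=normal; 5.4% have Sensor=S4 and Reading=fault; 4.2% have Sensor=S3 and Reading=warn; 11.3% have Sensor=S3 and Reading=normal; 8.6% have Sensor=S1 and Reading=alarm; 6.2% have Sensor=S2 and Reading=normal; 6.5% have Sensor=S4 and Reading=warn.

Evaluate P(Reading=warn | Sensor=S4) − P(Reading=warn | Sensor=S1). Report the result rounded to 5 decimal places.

P(Sensor=S4) = 0.024 + 0.065 + 0.102 + 0.054 = 0.245; P(Reading=warn | Sensor=S4) = 0.065/0.245 = 0.265306.
P(Sensor=S1) = 0.025 + 0.020 + 0.086 + 0.067 = 0.198; P(Reading=warn | Sensor=S1) = 0.020/0.198 = 0.101010.
Difference = 0.16430.

0.16430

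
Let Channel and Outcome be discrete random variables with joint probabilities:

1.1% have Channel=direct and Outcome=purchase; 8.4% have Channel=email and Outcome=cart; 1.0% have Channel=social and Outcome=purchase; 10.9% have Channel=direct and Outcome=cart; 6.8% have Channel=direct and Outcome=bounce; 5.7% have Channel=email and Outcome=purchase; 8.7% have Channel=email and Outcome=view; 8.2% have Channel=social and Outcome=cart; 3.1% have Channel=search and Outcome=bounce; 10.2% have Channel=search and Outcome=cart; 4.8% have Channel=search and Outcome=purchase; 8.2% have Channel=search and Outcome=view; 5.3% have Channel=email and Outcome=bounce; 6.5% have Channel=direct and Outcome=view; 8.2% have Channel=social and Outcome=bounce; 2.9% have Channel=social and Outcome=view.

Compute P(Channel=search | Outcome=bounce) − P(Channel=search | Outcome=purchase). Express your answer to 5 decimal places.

P(Outcome=bounce) = 0.053 + 0.031 + 0.082 + 0.068 = 0.234; P(Channel=search | Outcome=bounce) = 0.031/0.234 = 0.132479.
P(Outcome=purchase) = 0.057 + 0.048 + 0.010 + 0.011 = 0.126; P(Channel=search | Outcome=purchase) = 0.048/0.126 = 0.380952.
Difference = -0.24847.

-0.24847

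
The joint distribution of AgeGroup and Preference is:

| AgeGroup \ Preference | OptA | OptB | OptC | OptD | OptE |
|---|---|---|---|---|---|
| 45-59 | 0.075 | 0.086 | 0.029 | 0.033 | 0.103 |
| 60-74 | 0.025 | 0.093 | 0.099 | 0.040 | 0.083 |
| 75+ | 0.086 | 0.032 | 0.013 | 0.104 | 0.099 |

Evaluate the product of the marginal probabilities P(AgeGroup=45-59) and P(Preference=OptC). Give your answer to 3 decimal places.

P(AgeGroup=45-59) = 0.075 + 0.086 + 0.029 + 0.033 + 0.103 = 0.326.
P(Preference=OptC) = 0.029 + 0.099 + 0.013 = 0.141.
Product: 0.326 × 0.141 = 0.046.

0.046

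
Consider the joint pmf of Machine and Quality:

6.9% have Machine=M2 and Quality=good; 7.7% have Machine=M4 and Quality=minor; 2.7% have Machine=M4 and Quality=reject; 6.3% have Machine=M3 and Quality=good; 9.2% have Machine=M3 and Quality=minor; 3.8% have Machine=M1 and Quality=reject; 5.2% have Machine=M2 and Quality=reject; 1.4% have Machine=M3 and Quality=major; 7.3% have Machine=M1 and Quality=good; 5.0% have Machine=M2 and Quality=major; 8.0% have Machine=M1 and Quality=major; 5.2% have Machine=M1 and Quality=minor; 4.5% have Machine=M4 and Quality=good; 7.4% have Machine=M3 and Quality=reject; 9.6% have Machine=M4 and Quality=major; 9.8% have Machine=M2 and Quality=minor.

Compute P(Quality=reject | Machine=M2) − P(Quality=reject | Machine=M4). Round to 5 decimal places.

P(Machine=M2) = 0.069 + 0.098 + 0.050 + 0.052 = 0.269; P(Quality=reject | Machine=M2) = 0.052/0.269 = 0.193309.
P(Machine=M4) = 0.045 + 0.077 + 0.096 + 0.027 = 0.245; P(Quality=reject | Machine=M4) = 0.027/0.245 = 0.110204.
Difference = 0.08310.

0.08310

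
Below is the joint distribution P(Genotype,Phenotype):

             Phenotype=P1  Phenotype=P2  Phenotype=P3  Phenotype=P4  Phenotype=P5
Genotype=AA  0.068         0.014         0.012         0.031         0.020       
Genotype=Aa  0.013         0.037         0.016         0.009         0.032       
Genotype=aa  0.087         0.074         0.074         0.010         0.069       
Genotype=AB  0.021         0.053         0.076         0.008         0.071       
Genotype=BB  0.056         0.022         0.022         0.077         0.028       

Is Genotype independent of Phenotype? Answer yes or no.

no

P(Genotype=BB) = 0.205 and P(Phenotype=P4) = 0.135, so their product is 0.02768, but P(Genotype=BB, Phenotype=P4) = 0.077. Since these differ, Genotype and Phenotype are not independent.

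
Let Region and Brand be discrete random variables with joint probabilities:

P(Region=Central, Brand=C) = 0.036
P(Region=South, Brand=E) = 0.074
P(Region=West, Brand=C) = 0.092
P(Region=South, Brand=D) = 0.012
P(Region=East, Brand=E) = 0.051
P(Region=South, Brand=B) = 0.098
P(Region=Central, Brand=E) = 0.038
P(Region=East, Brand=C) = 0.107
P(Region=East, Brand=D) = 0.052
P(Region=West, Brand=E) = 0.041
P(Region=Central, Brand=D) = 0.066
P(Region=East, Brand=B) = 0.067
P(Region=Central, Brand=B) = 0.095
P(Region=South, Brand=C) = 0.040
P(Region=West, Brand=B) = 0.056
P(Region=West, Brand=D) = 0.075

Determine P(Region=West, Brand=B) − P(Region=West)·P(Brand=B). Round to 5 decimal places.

-0.02742

P(Region=West) = 0.056 + 0.092 + 0.075 + 0.041 = 0.264.
P(Brand=B) = 0.098 + 0.067 + 0.056 + 0.095 = 0.316.
P(Region=West, Brand=B) − P(Region=West)P(Brand=B) = 0.056 − 0.264×0.316 = -0.02742.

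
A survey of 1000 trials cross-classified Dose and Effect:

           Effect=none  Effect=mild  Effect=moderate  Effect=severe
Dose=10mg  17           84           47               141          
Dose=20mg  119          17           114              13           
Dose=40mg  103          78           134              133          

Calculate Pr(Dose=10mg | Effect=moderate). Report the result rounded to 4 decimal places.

0.1593

Total with Effect=moderate: 47 + 114 + 134 = 295.
P(Dose=10mg | Effect=moderate) = 47/295 = 0.1593.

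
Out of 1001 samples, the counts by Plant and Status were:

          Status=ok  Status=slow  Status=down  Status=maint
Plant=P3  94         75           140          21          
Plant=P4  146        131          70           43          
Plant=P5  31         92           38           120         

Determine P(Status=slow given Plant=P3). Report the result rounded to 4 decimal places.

0.2273

Total with Plant=P3: 94 + 75 + 140 + 21 = 330.
P(Status=slow | Plant=P3) = 75/330 = 0.2273.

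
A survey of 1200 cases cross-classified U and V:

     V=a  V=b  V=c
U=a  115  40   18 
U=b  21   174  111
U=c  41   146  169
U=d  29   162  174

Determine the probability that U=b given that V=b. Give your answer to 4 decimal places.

0.3333

Total with V=b: 40 + 174 + 146 + 162 = 522.
P(U=b | V=b) = 174/522 = 0.3333.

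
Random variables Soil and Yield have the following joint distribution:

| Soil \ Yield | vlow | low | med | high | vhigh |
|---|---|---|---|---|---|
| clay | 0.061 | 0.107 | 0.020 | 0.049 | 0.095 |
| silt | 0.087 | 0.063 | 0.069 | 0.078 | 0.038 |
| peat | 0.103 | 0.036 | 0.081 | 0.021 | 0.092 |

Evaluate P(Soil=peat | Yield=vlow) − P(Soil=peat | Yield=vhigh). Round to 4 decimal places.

0.0015

P(Yield=vlow) = 0.061 + 0.087 + 0.103 = 0.251; P(Soil=peat | Yield=vlow) = 0.103/0.251 = 0.41036.
P(Yield=vhigh) = 0.095 + 0.038 + 0.092 = 0.225; P(Soil=peat | Yield=vhigh) = 0.092/0.225 = 0.40889.
Difference = 0.0015.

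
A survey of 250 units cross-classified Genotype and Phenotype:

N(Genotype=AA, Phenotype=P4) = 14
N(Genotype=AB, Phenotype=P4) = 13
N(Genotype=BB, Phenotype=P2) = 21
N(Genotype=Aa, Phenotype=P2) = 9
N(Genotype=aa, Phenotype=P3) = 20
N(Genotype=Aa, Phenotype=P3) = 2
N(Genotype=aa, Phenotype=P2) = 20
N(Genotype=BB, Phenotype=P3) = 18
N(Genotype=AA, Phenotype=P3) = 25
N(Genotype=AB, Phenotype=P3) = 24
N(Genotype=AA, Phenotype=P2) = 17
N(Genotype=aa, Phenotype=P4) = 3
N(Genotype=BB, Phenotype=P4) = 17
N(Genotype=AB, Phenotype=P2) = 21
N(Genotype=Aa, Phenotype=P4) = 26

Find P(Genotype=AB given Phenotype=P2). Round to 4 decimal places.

Total with Phenotype=P2: 17 + 9 + 20 + 21 + 21 = 88.
P(Genotype=AB | Phenotype=P2) = 21/88 = 0.2386.

0.2386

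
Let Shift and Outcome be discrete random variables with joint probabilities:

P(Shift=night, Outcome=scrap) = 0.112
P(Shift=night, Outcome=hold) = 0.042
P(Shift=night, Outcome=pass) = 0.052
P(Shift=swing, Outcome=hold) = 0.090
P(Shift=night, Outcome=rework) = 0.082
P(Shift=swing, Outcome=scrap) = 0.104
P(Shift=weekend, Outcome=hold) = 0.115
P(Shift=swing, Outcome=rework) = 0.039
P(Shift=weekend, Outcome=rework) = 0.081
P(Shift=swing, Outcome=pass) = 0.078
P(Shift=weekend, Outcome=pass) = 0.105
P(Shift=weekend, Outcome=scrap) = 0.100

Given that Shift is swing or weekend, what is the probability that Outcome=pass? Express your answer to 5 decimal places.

P(Shift=swing) = 0.078 + 0.039 + 0.104 + 0.090 = 0.311.
P(Shift=weekend) = 0.105 + 0.081 + 0.100 + 0.115 = 0.401.
P(Shift ∈ {swing, weekend}) = 0.311 + 0.401 = 0.712; P(Outcome=pass, Shift ∈ {swing, weekend}) = 0.078 + 0.105 = 0.183.
P(Outcome=pass | Shift ∈ {swing, weekend}) = 0.183/0.712 = 0.25702.

0.25702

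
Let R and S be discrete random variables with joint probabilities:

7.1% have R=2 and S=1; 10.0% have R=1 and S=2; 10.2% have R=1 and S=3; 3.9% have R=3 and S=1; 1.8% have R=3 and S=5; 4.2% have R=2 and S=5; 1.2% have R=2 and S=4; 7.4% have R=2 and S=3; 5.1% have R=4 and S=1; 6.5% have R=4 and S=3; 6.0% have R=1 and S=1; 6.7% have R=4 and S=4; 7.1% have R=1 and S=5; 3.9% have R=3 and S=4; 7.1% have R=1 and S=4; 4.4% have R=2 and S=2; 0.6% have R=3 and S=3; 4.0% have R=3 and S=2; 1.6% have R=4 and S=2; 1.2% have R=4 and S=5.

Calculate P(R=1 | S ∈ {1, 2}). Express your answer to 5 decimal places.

0.38005

P(S=1) = 0.060 + 0.071 + 0.039 + 0.051 = 0.221.
P(S=2) = 0.100 + 0.044 + 0.040 + 0.016 = 0.200.
P(S ∈ {1, 2}) = 0.221 + 0.200 = 0.421; P(R=1, S ∈ {1, 2}) = 0.060 + 0.100 = 0.160.
P(R=1 | S ∈ {1, 2}) = 0.160/0.421 = 0.38005.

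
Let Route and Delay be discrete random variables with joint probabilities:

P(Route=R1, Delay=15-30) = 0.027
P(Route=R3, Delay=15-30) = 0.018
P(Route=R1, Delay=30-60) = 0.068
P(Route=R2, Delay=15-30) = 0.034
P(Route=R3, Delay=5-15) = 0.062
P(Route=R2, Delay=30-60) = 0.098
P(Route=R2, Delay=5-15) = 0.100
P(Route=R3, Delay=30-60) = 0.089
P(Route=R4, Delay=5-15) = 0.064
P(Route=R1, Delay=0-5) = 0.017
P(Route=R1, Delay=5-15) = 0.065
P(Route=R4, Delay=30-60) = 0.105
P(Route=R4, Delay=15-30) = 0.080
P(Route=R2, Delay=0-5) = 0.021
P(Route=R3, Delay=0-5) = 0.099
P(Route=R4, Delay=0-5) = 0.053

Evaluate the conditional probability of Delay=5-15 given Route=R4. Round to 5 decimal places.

P(Route=R4) = 0.053 + 0.064 + 0.080 + 0.105 = 0.302.
P(Delay=5-15 | Route=R4) = 0.064/0.302 = 0.21192.

0.21192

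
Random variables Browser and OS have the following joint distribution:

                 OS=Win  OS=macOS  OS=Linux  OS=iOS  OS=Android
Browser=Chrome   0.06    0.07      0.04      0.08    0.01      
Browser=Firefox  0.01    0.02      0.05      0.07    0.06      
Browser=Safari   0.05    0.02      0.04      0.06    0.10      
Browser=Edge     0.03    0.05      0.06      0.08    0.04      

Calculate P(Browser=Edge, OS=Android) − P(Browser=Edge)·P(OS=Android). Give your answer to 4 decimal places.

-0.0146

P(Browser=Edge) = 0.03 + 0.05 + 0.06 + 0.08 + 0.04 = 0.26.
P(OS=Android) = 0.01 + 0.06 + 0.10 + 0.04 = 0.21.
P(Browser=Edge, OS=Android) − P(Browser=Edge)P(OS=Android) = 0.04 − 0.26×0.21 = -0.0146.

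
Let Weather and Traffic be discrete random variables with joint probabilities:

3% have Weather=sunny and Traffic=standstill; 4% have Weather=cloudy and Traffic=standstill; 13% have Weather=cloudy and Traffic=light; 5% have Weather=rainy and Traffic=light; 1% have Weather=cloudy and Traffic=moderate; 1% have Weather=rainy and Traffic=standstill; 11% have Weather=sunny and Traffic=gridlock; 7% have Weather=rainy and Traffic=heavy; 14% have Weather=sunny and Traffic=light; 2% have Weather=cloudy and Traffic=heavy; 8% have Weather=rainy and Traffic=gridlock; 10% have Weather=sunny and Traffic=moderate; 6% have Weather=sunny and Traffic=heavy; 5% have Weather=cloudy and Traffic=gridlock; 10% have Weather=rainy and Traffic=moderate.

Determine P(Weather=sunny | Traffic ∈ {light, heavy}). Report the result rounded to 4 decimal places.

P(Traffic=light) = 0.14 + 0.13 + 0.05 = 0.32.
P(Traffic=heavy) = 0.06 + 0.02 + 0.07 = 0.15.
P(Traffic ∈ {light, heavy}) = 0.32 + 0.15 = 0.47; P(Weather=sunny, Traffic ∈ {light, heavy}) = 0.14 + 0.06 = 0.20.
P(Weather=sunny | Traffic ∈ {light, heavy}) = 0.20/0.47 = 0.4255.

0.4255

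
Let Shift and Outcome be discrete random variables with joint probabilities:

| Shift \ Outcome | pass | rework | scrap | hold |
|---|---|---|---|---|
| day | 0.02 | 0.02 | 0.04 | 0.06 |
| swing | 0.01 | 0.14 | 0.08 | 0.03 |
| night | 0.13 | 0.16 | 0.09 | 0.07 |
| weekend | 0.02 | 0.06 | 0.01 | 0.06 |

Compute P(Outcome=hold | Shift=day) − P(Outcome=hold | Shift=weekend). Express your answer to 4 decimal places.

0.0286

P(Shift=day) = 0.02 + 0.02 + 0.04 + 0.06 = 0.14; P(Outcome=hold | Shift=day) = 0.06/0.14 = 0.42857.
P(Shift=weekend) = 0.02 + 0.06 + 0.01 + 0.06 = 0.15; P(Outcome=hold | Shift=weekend) = 0.06/0.15 = 0.40000.
Difference = 0.0286.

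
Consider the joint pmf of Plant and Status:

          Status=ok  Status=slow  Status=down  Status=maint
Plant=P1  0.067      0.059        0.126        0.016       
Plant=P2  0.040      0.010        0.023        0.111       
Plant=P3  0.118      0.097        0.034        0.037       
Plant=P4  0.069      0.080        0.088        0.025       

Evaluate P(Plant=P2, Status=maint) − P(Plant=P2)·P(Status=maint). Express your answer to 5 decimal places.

0.07622

P(Plant=P2) = 0.040 + 0.010 + 0.023 + 0.111 = 0.184.
P(Status=maint) = 0.016 + 0.111 + 0.037 + 0.025 = 0.189.
P(Plant=P2, Status=maint) − P(Plant=P2)P(Status=maint) = 0.111 − 0.184×0.189 = 0.07622.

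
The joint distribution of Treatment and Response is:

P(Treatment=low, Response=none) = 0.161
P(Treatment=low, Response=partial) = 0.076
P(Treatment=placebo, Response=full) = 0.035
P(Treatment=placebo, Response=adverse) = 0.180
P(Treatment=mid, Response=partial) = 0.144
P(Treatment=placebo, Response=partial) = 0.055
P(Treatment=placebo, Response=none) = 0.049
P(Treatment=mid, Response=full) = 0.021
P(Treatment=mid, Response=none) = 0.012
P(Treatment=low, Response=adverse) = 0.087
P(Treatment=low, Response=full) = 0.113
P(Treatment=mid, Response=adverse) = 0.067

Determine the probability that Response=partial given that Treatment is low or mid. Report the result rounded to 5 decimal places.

0.32305

P(Treatment=low) = 0.161 + 0.076 + 0.113 + 0.087 = 0.437.
P(Treatment=mid) = 0.012 + 0.144 + 0.021 + 0.067 = 0.244.
P(Treatment ∈ {low, mid}) = 0.437 + 0.244 = 0.681; P(Response=partial, Treatment ∈ {low, mid}) = 0.076 + 0.144 = 0.220.
P(Response=partial | Treatment ∈ {low, mid}) = 0.220/0.681 = 0.32305.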